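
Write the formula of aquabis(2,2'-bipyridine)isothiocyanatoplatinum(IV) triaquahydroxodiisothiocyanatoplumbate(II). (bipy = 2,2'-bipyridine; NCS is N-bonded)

[Pt(bipy)2(H2O)(NCS)][Pb(H2O)3(NCS)2(OH)]3

Cation [Pt…]: ligand charges -1, Pt(IV) ⇒ ion charge 3+.
Anion [Pb…]: ligand charges -3, Pb(II) ⇒ ion charge 1−.
One 3+ cation requires 3 of the 1− anion.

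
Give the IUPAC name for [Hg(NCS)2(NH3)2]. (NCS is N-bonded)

There is no counter-ion, so the complex is neutral overall.
Ligand charges: 2×isothiocyanato (-1 each), 2×ammine (neutral); total -2. So Hg + (-2) = 0, giving Hg = +2.
Ligands are named alphabetically: ammine before isothiocyanato.

diamminediisothiocyanatomercury(II)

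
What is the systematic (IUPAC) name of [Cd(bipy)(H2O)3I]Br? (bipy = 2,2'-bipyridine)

The 1 bromide counter-ion carries a total charge of -1, so each complex ion is 1+.
Ligand charges: 3×aqua (neutral), 1×2,2'-bipyridine (neutral), 1×iodo (-1 each); total -1. So Cd + (-1) = 1+, giving Cd = +2.
Ligands are named alphabetically: aqua before bipyridine before iodo.

triaqua(2,2'-bipyridine)iodocadmium(II) bromide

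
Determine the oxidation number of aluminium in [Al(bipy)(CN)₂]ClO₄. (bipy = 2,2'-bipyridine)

1 perchlorate outside the brackets (-1 each) → the complex ion is 1+.
Ligand charges: 2×CN = -2; 1×bipy neutral; sum -2.
Al + (-2) = 1+ ⇒ Al is +3.

+3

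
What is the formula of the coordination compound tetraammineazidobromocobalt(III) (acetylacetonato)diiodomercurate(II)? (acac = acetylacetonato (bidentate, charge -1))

[CoBr(N3)(NH3)4][Hg(acac)I2]

Cation [Co…]: ligand charges -2, Co(III) ⇒ ion charge 1+.
Anion [Hg…]: ligand charges -3, Hg(II) ⇒ ion charge 1−.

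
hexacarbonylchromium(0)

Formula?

[Cr(CO)6]

Ligands: 6 carbonyl (CO, neutral). Ligand charge sum = 0.
With Cr in oxidation state 0, the complex ion is [Cr...].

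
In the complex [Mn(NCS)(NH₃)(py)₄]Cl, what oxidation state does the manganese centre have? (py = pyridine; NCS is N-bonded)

+2

1 chloride outside the brackets (-1 each) → the complex ion is 1+.
Ligand charges: 4×py neutral; 1×NH3 neutral; 1×NCS = -1; sum -1.
Mn + (-1) = 1+ ⇒ Mn is +2.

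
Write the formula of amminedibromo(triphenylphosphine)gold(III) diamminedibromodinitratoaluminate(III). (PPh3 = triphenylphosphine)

Cation [Au…]: ligand charges -2, Au(III) ⇒ ion charge 1+.
Anion [Al…]: ligand charges -4, Al(III) ⇒ ion charge 1−.
One 1+ cation balances one 1− anion.

[AuBr2(NH3)(PPh3)][AlBr2(NH3)2(NO3)2]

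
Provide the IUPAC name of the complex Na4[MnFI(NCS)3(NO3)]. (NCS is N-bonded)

sodium fluoroiodotriisothiocyanatonitratomanganate(II)

The 4 sodium counter-ions carry a total charge of +4, so each complex ion is 4−.
Ligand charges: 1×iodo (-1 each), 1×nitrato (-1 each), 3×isothiocyanato (-1 each), 1×fluoro (-1 each); total -6. So Mn + (-6) = 4−, giving Mn = +2.
Ligands are named alphabetically: fluoro before iodo before isothiocyanato before nitrato.
The complex ion is anionic, so manganese takes the -ate form manganate(II).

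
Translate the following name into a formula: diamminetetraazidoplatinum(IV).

Ligands: 4 azido (N3, -1), 2 ammine (NH3, neutral). Ligand charge sum = -4.
With Pt in oxidation state +4, the complex ion is [Pt...].

[Pt(N3)4(NH3)2]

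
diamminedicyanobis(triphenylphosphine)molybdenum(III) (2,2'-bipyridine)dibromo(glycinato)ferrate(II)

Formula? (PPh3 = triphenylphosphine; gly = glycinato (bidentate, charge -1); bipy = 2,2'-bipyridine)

[Mo(CN)2(NH3)2(PPh3)2][Fe(bipy)Br2(gly)]

Cation [Mo…]: ligand charges -2, Mo(III) ⇒ ion charge 1+.
Anion [Fe…]: ligand charges -3, Fe(II) ⇒ ion charge 1−.
One 1+ cation balances one 1− anion.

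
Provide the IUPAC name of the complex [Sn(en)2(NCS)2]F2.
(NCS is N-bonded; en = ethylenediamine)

The 2 fluoride counter-ions carry a total charge of -2, so each complex ion is 2+.
Ligand charges: 2×isothiocyanato (-1 each), 2×ethylenediamine (neutral); total -2. So Sn + (-2) = 2+, giving Sn = +4.
Ligands are named alphabetically: ethylenediamine before isothiocyanato.

bis(ethylenediamine)diisothiocyanatotin(IV) fluoride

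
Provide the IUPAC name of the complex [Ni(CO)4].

tetracarbonylnickel(0)

There is no counter-ion, so the complex is neutral overall.
Ligand charges: 4×carbonyl (neutral); total 0. So Ni + (0) = 0, giving Ni = 0.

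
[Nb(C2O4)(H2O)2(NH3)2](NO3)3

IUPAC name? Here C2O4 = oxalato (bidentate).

The 3 nitrate counter-ions carry a total charge of -3, so each complex ion is 3+.
Ligand charges: 2×ammine (neutral), 1×oxalato (-2 each), 2×aqua (neutral); total -2. So Nb + (-2) = 3+, giving Nb = +5.
Ligands are named alphabetically: ammine before aqua before oxalato.

diamminediaquaoxalatoniobium(V) nitrate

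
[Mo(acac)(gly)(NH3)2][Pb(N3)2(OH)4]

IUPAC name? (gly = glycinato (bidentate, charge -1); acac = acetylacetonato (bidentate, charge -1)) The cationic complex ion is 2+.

(acetylacetonato)diammine(glycinato)molybdenum(IV) diazidotetrahydroxoplumbate(IV)

Both ions are complex: the cation is named first with the plain metal name, the anion second with the -ate form; each ion's ligands are alphabetised independently.
The complex cation is given as 2+; its ligand charges sum to -2, so Mo = +4.
A 1:1 salt means the anion carries the equal and opposite charge, 2−.
Anion: ligand charges sum to -6; for the ion to be 2−, Pb = +4.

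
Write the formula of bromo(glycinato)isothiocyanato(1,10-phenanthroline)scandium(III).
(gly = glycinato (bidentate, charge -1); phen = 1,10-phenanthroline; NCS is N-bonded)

[ScBr(gly)(NCS)(phen)]

Ligands: 1 bromo (Br, -1), 1 glycinato (gly, -1), 1 1,10-phenanthroline (phen, neutral), 1 isothiocyanato (NCS, -1). Ligand charge sum = -3.
With Sc in oxidation state +3, the complex ion is [Sc...].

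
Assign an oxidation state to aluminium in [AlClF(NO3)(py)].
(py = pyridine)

No counter-ion: the bracketed complex is neutral.
Ligand charges: 1×NO3 = -1; 1×Cl = -1; 1×py neutral; 1×F = -1; sum -3.
Al + (-3) = 0 ⇒ Al is +3.

+3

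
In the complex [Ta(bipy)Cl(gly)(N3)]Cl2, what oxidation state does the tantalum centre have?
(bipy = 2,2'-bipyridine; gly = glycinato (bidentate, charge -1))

+5

2 chloride outside the brackets (-1 each) → the complex ion is 2+.
Ligand charges: 1×Cl = -1; 1×bipy neutral; 1×N3 = -1; 1×gly = -1; sum -3.
Ta + (-3) = 2+ ⇒ Ta is +5.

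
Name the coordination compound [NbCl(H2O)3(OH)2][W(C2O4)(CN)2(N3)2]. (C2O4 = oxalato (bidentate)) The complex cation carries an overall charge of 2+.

Both ions are complex: the cation is named first with the plain metal name, the anion second with the -ate form; each ion's ligands are alphabetised independently.
The complex cation is given as 2+; its ligand charges sum to -3, so Nb = +5.
A 1:1 salt means the anion carries the equal and opposite charge, 2−.
Anion: ligand charges sum to -6; for the ion to be 2−, W = +4.

triaquachlorodihydroxoniobium(V) diazidodicyanooxalatotungstate(IV)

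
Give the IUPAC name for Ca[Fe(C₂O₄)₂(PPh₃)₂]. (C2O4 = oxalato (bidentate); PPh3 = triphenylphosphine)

The 1 calcium counter-ion carries a total charge of +2, so each complex ion is 2−.
Ligand charges: 2×oxalato (-2 each), 2×triphenylphosphine (neutral); total -4. So Fe + (-4) = 2−, giving Fe = +2.
The complex ion is anionic, so iron takes the -ate form ferrate(II).

calcium dioxalatobis(triphenylphosphine)ferrate(II)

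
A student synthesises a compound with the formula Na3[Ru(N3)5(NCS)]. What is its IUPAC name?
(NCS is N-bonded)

sodium pentaazidoisothiocyanatoruthenate(III)

The 3 sodium counter-ions carry a total charge of +3, so each complex ion is 3−.
Ligand charges: 1×isothiocyanato (-1 each), 5×azido (-1 each); total -6. So Ru + (-6) = 3−, giving Ru = +3.
The complex ion is anionic, so ruthenium takes the -ate form ruthenate(III).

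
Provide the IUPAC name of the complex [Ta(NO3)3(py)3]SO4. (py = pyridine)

trinitratotris(pyridine)tantalum(V) sulfate

The 1 sulfate counter-ion carries a total charge of -2, so each complex ion is 2+.
Ligand charges: 3×pyridine (neutral), 3×nitrato (-1 each); total -3. So Ta + (-3) = 2+, giving Ta = +5.
Ligands are named alphabetically: nitrato before pyridine.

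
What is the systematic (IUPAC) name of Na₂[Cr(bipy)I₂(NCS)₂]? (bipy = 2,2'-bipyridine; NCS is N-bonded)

The 2 sodium counter-ions carry a total charge of +2, so each complex ion is 2−.
Ligand charges: 1×2,2'-bipyridine (neutral), 2×iodo (-1 each), 2×isothiocyanato (-1 each); total -4. So Cr + (-4) = 2−, giving Cr = +2.
Ligands are named alphabetically: bipyridine before iodo before isothiocyanato.
The complex ion is anionic, so chromium takes the -ate form chromate(II).

sodium (2,2'-bipyridine)diiododiisothiocyanatochromate(II)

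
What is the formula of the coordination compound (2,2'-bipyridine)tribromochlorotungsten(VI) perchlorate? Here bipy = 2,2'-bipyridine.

[W(bipy)Br3Cl](ClO4)2

Ligands: 1 chloro (Cl, -1), 1 2,2'-bipyridine (bipy, neutral), 3 bromo (Br, -1). Ligand charge sum = -4.
With W in oxidation state +6, the complex ion is [W...]^2+.
Charge balance with perchlorate (-1) requires 1 complex ion per 2 perchlorate.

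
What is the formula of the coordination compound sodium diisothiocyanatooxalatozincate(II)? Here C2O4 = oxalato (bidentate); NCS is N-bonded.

Na2[Zn(C2O4)(NCS)2]

Ligands: 1 oxalato (C2O4, -2), 2 isothiocyanato (NCS, -1). Ligand charge sum = -4.
With Zn in oxidation state +2, the complex ion is [Zn...]^2−.
Charge balance with sodium (+1) requires 1 complex ion per 2 sodium.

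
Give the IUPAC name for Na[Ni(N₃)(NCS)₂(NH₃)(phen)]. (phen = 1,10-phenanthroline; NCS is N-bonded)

The 1 sodium counter-ion carries a total charge of +1, so each complex ion is 1−.
Ligand charges: 1×1,10-phenanthroline (neutral), 1×azido (-1 each), 1×ammine (neutral), 2×isothiocyanato (-1 each); total -3. So Ni + (-3) = 1−, giving Ni = +2.
The complex ion is anionic, so nickel takes the -ate form nickelate(II).

sodium ammineazidodiisothiocyanato(1,10-phenanthroline)nickelate(II)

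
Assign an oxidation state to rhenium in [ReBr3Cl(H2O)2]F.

+5

1 fluoride outside the brackets (-1 each) → the complex ion is 1+.
Ligand charges: 2×H2O neutral; 1×Cl = -1; 3×Br = -3; sum -4.
Re + (-4) = 1+ ⇒ Re is +5.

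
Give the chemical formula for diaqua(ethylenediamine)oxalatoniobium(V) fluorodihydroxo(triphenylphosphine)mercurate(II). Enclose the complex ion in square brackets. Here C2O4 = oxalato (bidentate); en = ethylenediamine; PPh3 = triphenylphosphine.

Cation [Nb…]: ligand charges -2, Nb(V) ⇒ ion charge 3+.
Anion [Hg…]: ligand charges -3, Hg(II) ⇒ ion charge 1−.

[Nb(C2O4)(en)(H2O)2][HgF(OH)2(PPh3)]3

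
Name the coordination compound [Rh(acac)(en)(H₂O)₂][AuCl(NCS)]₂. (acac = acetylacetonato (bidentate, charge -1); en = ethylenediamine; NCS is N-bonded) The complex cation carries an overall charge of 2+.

The complex cation is given as 2+; its ligand charges sum to -1, so Rh = +3.
With 2 anions per cation, each anion must be 2/2 = 1−.
Anion: ligand charges sum to -2; for the ion to be 1−, Au = +1.

(acetylacetonato)diaqua(ethylenediamine)rhodium(III) chloroisothiocyanatoaurate(I)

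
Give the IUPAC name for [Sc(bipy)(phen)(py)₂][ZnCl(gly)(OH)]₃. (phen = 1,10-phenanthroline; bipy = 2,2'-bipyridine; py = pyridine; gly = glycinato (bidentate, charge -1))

Both ions are complex: the cation is named first with the plain metal name, the anion second with the -ate form; each ion's ligands are alphabetised independently.
Zinc is always +2 in its complexes; the anion's ligand charges sum to -3, so the complex anion is 1−.
With 3 anions per cation, the cation must be 3×1 = 3+.
Cation: ligand charges sum to 0; for the ion to be 3+, Sc = +3.

(2,2'-bipyridine)(1,10-phenanthroline)bis(pyridine)scandium(III) chloro(glycinato)hydroxozincate(II)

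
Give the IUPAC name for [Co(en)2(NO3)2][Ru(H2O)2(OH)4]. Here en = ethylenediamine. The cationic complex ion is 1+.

The complex cation is given as 1+; its ligand charges sum to -2, so Co = +3.
A 1:1 salt means the anion carries the equal and opposite charge, 1−.
Anion: ligand charges sum to -4; for the ion to be 1−, Ru = +3.

bis(ethylenediamine)dinitratocobalt(III) diaquatetrahydroxoruthenate(III)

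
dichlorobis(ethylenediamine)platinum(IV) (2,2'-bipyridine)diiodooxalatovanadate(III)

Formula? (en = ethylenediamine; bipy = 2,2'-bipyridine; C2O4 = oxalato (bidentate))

[PtCl2(en)2][V(bipy)(C2O4)I2]2

Cation [Pt…]: ligand charges -2, Pt(IV) ⇒ ion charge 2+.
Anion [V…]: ligand charges -4, V(III) ⇒ ion charge 1−.
One 2+ cation requires 2 of the 1− anion.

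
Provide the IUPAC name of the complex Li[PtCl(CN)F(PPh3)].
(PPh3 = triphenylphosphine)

lithium chlorocyanofluoro(triphenylphosphine)platinate(II)

The 1 lithium counter-ion carries a total charge of +1, so each complex ion is 1−.
Ligand charges: 1×chloro (-1 each), 1×triphenylphosphine (neutral), 1×cyano (-1 each), 1×fluoro (-1 each); total -3. So Pt + (-3) = 1−, giving Pt = +2.
Ligands are named alphabetically: chloro before cyano before fluoro before triphenylphosphine.
The complex ion is anionic, so platinum takes the -ate form platinate(II).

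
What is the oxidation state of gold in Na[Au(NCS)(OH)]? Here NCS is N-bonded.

1 sodium outside the brackets (+1 each) → the complex ion is 1−.
Ligand charges: 1×NCS = -1; 1×OH = -1; sum -2.
Au + (-2) = 1− ⇒ Au is +1.

+1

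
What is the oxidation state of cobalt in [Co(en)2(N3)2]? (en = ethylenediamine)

+2

No counter-ion: the bracketed complex is neutral.
Ligand charges: 2×N3 = -2; 2×en neutral; sum -2.
Co + (-2) = 0 ⇒ Co is +2.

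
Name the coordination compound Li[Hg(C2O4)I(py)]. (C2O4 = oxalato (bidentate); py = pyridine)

The 1 lithium counter-ion carries a total charge of +1, so each complex ion is 1−.
Ligand charges: 1×oxalato (-2 each), 1×pyridine (neutral), 1×iodo (-1 each); total -3. So Hg + (-3) = 1−, giving Hg = +2.
Ligands are named alphabetically: iodo before oxalato before pyridine.
The complex ion is anionic, so mercury takes the -ate form mercurate(II).

lithium iodooxalato(pyridine)mercurate(II)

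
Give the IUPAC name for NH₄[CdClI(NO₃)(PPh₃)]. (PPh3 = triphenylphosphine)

The 1 ammonium counter-ion carries a total charge of +1, so each complex ion is 1−.
Ligand charges: 1×nitrato (-1 each), 1×iodo (-1 each), 1×chloro (-1 each), 1×triphenylphosphine (neutral); total -3. So Cd + (-3) = 1−, giving Cd = +2.
Ligands are named alphabetically: chloro before iodo before nitrato before triphenylphosphine.
The complex ion is anionic, so cadmium takes the -ate form cadmate(II).

ammonium chloroiodonitrato(triphenylphosphine)cadmate(II)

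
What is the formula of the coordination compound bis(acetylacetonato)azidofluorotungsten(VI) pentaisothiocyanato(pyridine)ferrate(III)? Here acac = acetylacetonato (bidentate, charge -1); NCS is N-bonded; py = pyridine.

Cation [W…]: ligand charges -4, W(VI) ⇒ ion charge 2+.
Anion [Fe…]: ligand charges -5, Fe(III) ⇒ ion charge 2−.

[W(acac)2F(N3)][Fe(NCS)5(py)]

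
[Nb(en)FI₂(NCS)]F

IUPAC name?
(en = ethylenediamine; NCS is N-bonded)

The 1 fluoride counter-ion carries a total charge of -1, so each complex ion is 1+.
Ligand charges: 2×iodo (-1 each), 1×fluoro (-1 each), 1×ethylenediamine (neutral), 1×isothiocyanato (-1 each); total -4. So Nb + (-4) = 1+, giving Nb = +5.
Ligands are named alphabetically: ethylenediamine before fluoro before iodo before isothiocyanato.

(ethylenediamine)fluorodiiodoisothiocyanatoniobium(V) fluoride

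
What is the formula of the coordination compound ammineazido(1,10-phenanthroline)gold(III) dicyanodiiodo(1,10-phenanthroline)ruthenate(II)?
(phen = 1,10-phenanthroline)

Cation [Au…]: ligand charges -1, Au(III) ⇒ ion charge 2+.
Anion [Ru…]: ligand charges -4, Ru(II) ⇒ ion charge 2−.
One 2+ cation balances one 2− anion.

[Au(N3)(NH3)(phen)][Ru(CN)2I2(phen)]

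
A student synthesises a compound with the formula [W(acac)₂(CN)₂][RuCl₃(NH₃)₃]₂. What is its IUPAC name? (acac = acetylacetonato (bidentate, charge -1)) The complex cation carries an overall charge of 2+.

The complex cation is given as 2+; its ligand charges sum to -4, so W = +6.
With 2 anions per cation, each anion must be 2/2 = 1−.
Anion: ligand charges sum to -3; for the ion to be 1−, Ru = +2.

bis(acetylacetonato)dicyanotungsten(VI) triamminetrichlororuthenate(II)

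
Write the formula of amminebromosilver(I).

[AgBr(NH3)]

Ligands: 1 ammine (NH3, neutral), 1 bromo (Br, -1). Ligand charge sum = -1.
With Ag in oxidation state +1, the complex ion is [Ag...].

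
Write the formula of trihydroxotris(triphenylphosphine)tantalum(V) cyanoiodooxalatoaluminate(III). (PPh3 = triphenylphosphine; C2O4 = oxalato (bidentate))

Cation [Ta…]: ligand charges -3, Ta(V) ⇒ ion charge 2+.
Anion [Al…]: ligand charges -4, Al(III) ⇒ ion charge 1−.
One 2+ cation requires 2 of the 1− anion.

[Ta(OH)3(PPh3)3][Al(C2O4)(CN)I]2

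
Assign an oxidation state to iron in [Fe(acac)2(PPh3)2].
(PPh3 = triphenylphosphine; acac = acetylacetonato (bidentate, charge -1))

No counter-ion: the bracketed complex is neutral.
Ligand charges: 2×PPh3 neutral; 2×acac = -2; sum -2.
Fe + (-2) = 0 ⇒ Fe is +2.

+2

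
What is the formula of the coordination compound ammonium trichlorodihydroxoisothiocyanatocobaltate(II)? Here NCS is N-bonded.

Ligands: 2 hydroxo (OH, -1), 3 chloro (Cl, -1), 1 isothiocyanato (NCS, -1). Ligand charge sum = -6.
With Co in oxidation state +2, the complex ion is [Co...]^4−.
Charge balance with ammonium (+1) requires 1 complex ion per 4 ammonium.

(NH4)4[CoCl3(NCS)(OH)2]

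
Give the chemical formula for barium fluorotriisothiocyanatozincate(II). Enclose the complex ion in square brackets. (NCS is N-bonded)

Ligands: 3 isothiocyanato (NCS, -1), 1 fluoro (F, -1). Ligand charge sum = -4.
With Zn in oxidation state +2, the complex ion is [Zn...]^2−.
Charge balance with barium (+2) requires 1 complex ion per 1 barium.

Ba[ZnF(NCS)3]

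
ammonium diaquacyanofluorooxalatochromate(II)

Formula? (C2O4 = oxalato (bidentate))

Ligands: 1 fluoro (F, -1), 2 aqua (H2O, neutral), 1 cyano (CN, -1), 1 oxalato (C2O4, -2). Ligand charge sum = -4.
Charge balance with ammonium (+1) requires 1 complex ion per 2 ammonium.

(NH4)2[Cr(C2O4)(CN)F(H2O)2]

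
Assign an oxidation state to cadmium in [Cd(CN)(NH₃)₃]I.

1 iodide outside the brackets (-1 each) → the complex ion is 1+.
Ligand charges: 1×CN = -1; 3×NH3 neutral; sum -1.
Cd + (-1) = 1+ ⇒ Cd is +2.

+2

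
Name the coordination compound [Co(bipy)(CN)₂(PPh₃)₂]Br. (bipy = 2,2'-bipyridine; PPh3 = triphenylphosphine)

The 1 bromide counter-ion carries a total charge of -1, so each complex ion is 1+.
Ligand charges: 2×cyano (-1 each), 1×2,2'-bipyridine (neutral), 2×triphenylphosphine (neutral); total -2. So Co + (-2) = 1+, giving Co = +3.
Ligands are named alphabetically: bipyridine before cyano before triphenylphosphine.

(2,2'-bipyridine)dicyanobis(triphenylphosphine)cobalt(III) bromide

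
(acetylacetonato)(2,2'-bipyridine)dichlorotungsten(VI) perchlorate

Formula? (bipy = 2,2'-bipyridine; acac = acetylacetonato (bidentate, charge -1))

Ligands: 1 2,2'-bipyridine (bipy, neutral), 2 chloro (Cl, -1), 1 acetylacetonato (acac, -1). Ligand charge sum = -3.
With W in oxidation state +6, the complex ion is [W...]^3+.
Charge balance with perchlorate (-1) requires 1 complex ion per 3 perchlorate.

[W(acac)(bipy)Cl2](ClO4)3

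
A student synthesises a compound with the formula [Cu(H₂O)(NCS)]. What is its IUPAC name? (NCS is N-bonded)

aquaisothiocyanatocopper(I)

There is no counter-ion, so the complex is neutral overall.
Ligand charges: 1×aqua (neutral), 1×isothiocyanato (-1 each); total -1. So Cu + (-1) = 0, giving Cu = +1.
Ligands are named alphabetically: aqua before isothiocyanato.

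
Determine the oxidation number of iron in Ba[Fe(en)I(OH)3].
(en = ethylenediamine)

1 barium outside the brackets (+2 each) → the complex ion is 2−.
Ligand charges: 1×en neutral; 3×OH = -3; 1×I = -1; sum -4.
Fe + (-4) = 2− ⇒ Fe is +2.

+2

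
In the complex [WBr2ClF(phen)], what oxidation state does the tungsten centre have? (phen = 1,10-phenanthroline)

No counter-ion: the bracketed complex is neutral.
Ligand charges: 1×Cl = -1; 1×phen neutral; 1×F = -1; 2×Br = -2; sum -4.
W + (-4) = 0 ⇒ W is +4.

+4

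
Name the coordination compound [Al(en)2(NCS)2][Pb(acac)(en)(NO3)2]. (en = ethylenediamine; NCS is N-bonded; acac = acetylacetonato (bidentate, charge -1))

Both ions are complex: the cation is named first with the plain metal name, the anion second with the -ate form; each ion's ligands are alphabetised independently.
Aluminium is always +3 in its complexes; the cation's ligand charges sum to -2, so the complex cation is 1+.
A 1:1 salt means the anion carries the equal and opposite charge, 1−.
Anion: ligand charges sum to -3; for the ion to be 1−, Pb = +2.

bis(ethylenediamine)diisothiocyanatoaluminium(III) (acetylacetonato)(ethylenediamine)dinitratoplumbate(II)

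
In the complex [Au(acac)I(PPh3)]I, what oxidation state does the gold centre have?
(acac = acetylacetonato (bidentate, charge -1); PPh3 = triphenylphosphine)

1 iodide outside the brackets (-1 each) → the complex ion is 1+.
Ligand charges: 1×I = -1; 1×acac = -1; 1×PPh3 neutral; sum -2.
Au + (-2) = 1+ ⇒ Au is +3.

+3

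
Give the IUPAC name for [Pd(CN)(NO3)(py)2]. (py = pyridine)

There is no counter-ion, so the complex is neutral overall.
Ligand charges: 1×nitrato (-1 each), 1×cyano (-1 each), 2×pyridine (neutral); total -2. So Pd + (-2) = 0, giving Pd = +2.
Ligands are named alphabetically: cyano before nitrato before pyridine.

cyanonitratobis(pyridine)palladium(II)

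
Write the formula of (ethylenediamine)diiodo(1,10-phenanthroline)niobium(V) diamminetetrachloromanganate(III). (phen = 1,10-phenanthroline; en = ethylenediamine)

[Nb(en)I2(phen)][MnCl4(NH3)2]3

Cation [Nb…]: ligand charges -2, Nb(V) ⇒ ion charge 3+.
Anion [Mn…]: ligand charges -4, Mn(III) ⇒ ion charge 1−.
One 3+ cation requires 3 of the 1− anion.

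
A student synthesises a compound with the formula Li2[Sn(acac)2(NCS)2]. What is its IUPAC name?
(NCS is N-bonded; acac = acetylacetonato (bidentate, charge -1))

The 2 lithium counter-ions carry a total charge of +2, so each complex ion is 2−.
Ligand charges: 2×isothiocyanato (-1 each), 2×acetylacetonato (-1 each); total -4. So Sn + (-4) = 2−, giving Sn = +2.
Ligands are named alphabetically: acetylacetonato before isothiocyanato.
The complex ion is anionic, so tin takes the -ate form stannate(II).

lithium bis(acetylacetonato)diisothiocyanatostannate(II)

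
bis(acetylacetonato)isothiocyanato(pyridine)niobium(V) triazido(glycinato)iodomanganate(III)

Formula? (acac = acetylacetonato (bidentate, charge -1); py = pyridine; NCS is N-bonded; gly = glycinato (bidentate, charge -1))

Cation [Nb…]: ligand charges -3, Nb(V) ⇒ ion charge 2+.
Anion [Mn…]: ligand charges -5, Mn(III) ⇒ ion charge 2−.
One 2+ cation balances one 2− anion.

[Nb(acac)2(NCS)(py)][Mn(gly)I(N3)3]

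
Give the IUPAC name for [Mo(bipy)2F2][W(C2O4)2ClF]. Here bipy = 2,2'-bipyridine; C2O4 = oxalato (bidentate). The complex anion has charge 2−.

The complex anion is given as 2−; its ligand charges sum to -6, so W = +4.
A 1:1 salt means the cation carries the equal and opposite charge, 2+.
Cation: ligand charges sum to -2; for the ion to be 2+, Mo = +4.

bis(2,2'-bipyridine)difluoromolybdenum(IV) chlorofluorodioxalatotungstate(IV)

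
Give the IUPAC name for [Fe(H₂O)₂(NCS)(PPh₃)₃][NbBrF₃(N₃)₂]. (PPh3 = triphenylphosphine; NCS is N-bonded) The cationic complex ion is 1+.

The complex cation is given as 1+; its ligand charges sum to -1, so Fe = +2.
A 1:1 salt means the anion carries the equal and opposite charge, 1−.
Anion: ligand charges sum to -6; for the ion to be 1−, Nb = +5.

diaquaisothiocyanatotris(triphenylphosphine)iron(II) diazidobromotrifluoroniobate(V)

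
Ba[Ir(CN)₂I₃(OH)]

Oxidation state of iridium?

1 barium outside the brackets (+2 each) → the complex ion is 2−.
Ligand charges: 1×OH = -1; 2×CN = -2; 3×I = -3; sum -6.
Ir + (-6) = 2− ⇒ Ir is +4.

+4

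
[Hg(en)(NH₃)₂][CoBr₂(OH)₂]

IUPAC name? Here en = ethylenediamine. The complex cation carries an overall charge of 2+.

Both ions are complex: the cation is named first with the plain metal name, the anion second with the -ate form; each ion's ligands are alphabetised independently.
The complex cation is given as 2+; its ligand charges sum to 0, so Hg = +2.
A 1:1 salt means the anion carries the equal and opposite charge, 2−.
Anion: ligand charges sum to -4; for the ion to be 2−, Co = +2.

diammine(ethylenediamine)mercury(II) dibromodihydroxocobaltate(II)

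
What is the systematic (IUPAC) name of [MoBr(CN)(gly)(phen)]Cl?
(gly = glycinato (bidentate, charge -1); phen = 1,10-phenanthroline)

The 1 chloride counter-ion carries a total charge of -1, so each complex ion is 1+.
Ligand charges: 1×glycinato (-1 each), 1×cyano (-1 each), 1×1,10-phenanthroline (neutral), 1×bromo (-1 each); total -3. So Mo + (-3) = 1+, giving Mo = +4.
Ligands are named alphabetically: bromo before cyano before glycinato before phenanthroline.

bromocyano(glycinato)(1,10-phenanthroline)molybdenum(IV) chloride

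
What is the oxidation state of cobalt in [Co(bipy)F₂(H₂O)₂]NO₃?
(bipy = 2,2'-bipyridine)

1 nitrate outside the brackets (-1 each) → the complex ion is 1+.
Ligand charges: 1×bipy neutral; 2×F = -2; 2×H2O neutral; sum -2.
Co + (-2) = 1+ ⇒ Co is +3.

+3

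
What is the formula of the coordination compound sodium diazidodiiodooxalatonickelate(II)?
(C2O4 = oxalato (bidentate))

Ligands: 1 oxalato (C2O4, -2), 2 azido (N3, -1), 2 iodo (I, -1). Ligand charge sum = -6.
Charge balance with sodium (+1) requires 1 complex ion per 4 sodium.

Na4[Ni(C2O4)I2(N3)2]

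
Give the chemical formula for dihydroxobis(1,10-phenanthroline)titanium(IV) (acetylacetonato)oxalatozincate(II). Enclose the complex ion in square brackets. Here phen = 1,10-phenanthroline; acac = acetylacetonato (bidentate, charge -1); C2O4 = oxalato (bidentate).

Cation [Ti…]: ligand charges -2, Ti(IV) ⇒ ion charge 2+.
Anion [Zn…]: ligand charges -3, Zn(II) ⇒ ion charge 1−.
One 2+ cation requires 2 of the 1− anion.

[Ti(OH)2(phen)2][Zn(acac)(C2O4)]2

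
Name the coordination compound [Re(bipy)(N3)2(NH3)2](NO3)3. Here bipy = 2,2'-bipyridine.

The 3 nitrate counter-ions carry a total charge of -3, so each complex ion is 3+.
Ligand charges: 2×ammine (neutral), 1×2,2'-bipyridine (neutral), 2×azido (-1 each); total -2. So Re + (-2) = 3+, giving Re = +5.
Ligands are named alphabetically: ammine before azido before bipyridine.

diamminediazido(2,2'-bipyridine)rhenium(V) nitrate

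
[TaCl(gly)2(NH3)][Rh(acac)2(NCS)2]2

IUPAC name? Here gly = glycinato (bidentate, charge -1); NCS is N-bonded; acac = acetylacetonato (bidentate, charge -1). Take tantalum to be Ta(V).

amminechlorobis(glycinato)tantalum(V) bis(acetylacetonato)diisothiocyanatorhodate(III)

Ta is given as +5; the cation's ligand charges sum to -3, so the complex cation is 2+.
With 2 anions per cation, each anion must be 2/2 = 1−.
Anion: ligand charges sum to -4; for the ion to be 1−, Rh = +3.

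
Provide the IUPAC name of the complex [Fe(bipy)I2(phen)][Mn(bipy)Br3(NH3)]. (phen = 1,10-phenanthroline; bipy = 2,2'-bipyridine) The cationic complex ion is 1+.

(2,2'-bipyridine)diiodo(1,10-phenanthroline)iron(III) ammine(2,2'-bipyridine)tribromomanganate(II)

The complex cation is given as 1+; its ligand charges sum to -2, so Fe = +3.
A 1:1 salt means the anion carries the equal and opposite charge, 1−.
Anion: ligand charges sum to -3; for the ion to be 1−, Mn = +2.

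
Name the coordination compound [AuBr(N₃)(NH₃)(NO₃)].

There is no counter-ion, so the complex is neutral overall.
Ligand charges: 1×ammine (neutral), 1×bromo (-1 each), 1×nitrato (-1 each), 1×azido (-1 each); total -3. So Au + (-3) = 0, giving Au = +3.
Ligands are named alphabetically: ammine before azido before bromo before nitrato.

ammineazidobromonitratogold(III)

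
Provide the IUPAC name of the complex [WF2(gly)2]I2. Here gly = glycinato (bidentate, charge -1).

The 2 iodide counter-ions carry a total charge of -2, so each complex ion is 2+.
Ligand charges: 2×glycinato (-1 each), 2×fluoro (-1 each); total -4. So W + (-4) = 2+, giving W = +6.
Ligands are named alphabetically: fluoro before glycinato.

difluorobis(glycinato)tungsten(VI) iodide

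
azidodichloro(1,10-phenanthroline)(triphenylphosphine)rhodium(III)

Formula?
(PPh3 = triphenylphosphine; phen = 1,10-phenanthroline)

Ligands: 1 triphenylphosphine (PPh3, neutral), 2 chloro (Cl, -1), 1 1,10-phenanthroline (phen, neutral), 1 azido (N3, -1). Ligand charge sum = -3.
With Rh in oxidation state +3, the complex ion is [Rh...].

[RhCl2(N3)(phen)(PPh3)]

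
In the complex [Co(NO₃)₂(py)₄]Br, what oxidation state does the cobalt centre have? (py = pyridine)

1 bromide outside the brackets (-1 each) → the complex ion is 1+.
Ligand charges: 2×NO3 = -2; 4×py neutral; sum -2.
Co + (-2) = 1+ ⇒ Co is +3.

+3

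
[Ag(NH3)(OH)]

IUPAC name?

amminehydroxosilver(I)

There is no counter-ion, so the complex is neutral overall.
Ligand charges: 1×hydroxo (-1 each), 1×ammine (neutral); total -1. So Ag + (-1) = 0, giving Ag = +1.
Ligands are named alphabetically: ammine before hydroxo.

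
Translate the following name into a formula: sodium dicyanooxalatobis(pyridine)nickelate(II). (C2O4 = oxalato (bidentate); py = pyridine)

Ligands: 1 oxalato (C2O4, -2), 2 pyridine (py, neutral), 2 cyano (CN, -1). Ligand charge sum = -4.
Charge balance with sodium (+1) requires 1 complex ion per 2 sodium.

Na2[Ni(C2O4)(CN)2(py)2]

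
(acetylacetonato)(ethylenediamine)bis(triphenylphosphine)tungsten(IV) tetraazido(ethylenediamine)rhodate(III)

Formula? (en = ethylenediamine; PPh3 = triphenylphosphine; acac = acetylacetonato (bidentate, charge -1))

[W(acac)(en)(PPh3)2][Rh(en)(N3)4]3

Cation [W…]: ligand charges -1, W(IV) ⇒ ion charge 3+.
Anion [Rh…]: ligand charges -4, Rh(III) ⇒ ion charge 1−.
One 3+ cation requires 3 of the 1− anion.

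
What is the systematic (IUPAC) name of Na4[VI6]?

sodium hexaiodovanadate(II)

The 4 sodium counter-ions carry a total charge of +4, so each complex ion is 4−.
Ligand charges: 6×iodo (-1 each); total -6. So V + (-6) = 4−, giving V = +2.
The complex ion is anionic, so vanadium takes the -ate form vanadate(II).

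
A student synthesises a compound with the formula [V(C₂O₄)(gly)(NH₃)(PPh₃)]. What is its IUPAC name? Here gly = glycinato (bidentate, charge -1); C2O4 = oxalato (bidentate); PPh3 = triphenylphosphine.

ammine(glycinato)oxalato(triphenylphosphine)vanadium(III)

There is no counter-ion, so the complex is neutral overall.
Ligand charges: 1×ammine (neutral), 1×glycinato (-1 each), 1×oxalato (-2 each), 1×triphenylphosphine (neutral); total -3. So V + (-3) = 0, giving V = +3.
Ligands are named alphabetically: ammine before glycinato before oxalato before triphenylphosphine.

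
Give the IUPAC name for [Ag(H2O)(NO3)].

There is no counter-ion, so the complex is neutral overall.
Ligand charges: 1×nitrato (-1 each), 1×aqua (neutral); total -1. So Ag + (-1) = 0, giving Ag = +1.
Ligands are named alphabetically: aqua before nitrato.

aquanitratosilver(I)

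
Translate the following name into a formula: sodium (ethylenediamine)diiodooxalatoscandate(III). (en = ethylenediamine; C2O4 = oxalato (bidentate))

Ligands: 1 ethylenediamine (en, neutral), 1 oxalato (C2O4, -2), 2 iodo (I, -1). Ligand charge sum = -4.
With Sc in oxidation state +3, the complex ion is [Sc...]^1−.
Charge balance with sodium (+1) requires 1 complex ion per 1 sodium.

Na[Sc(C2O4)(en)I2]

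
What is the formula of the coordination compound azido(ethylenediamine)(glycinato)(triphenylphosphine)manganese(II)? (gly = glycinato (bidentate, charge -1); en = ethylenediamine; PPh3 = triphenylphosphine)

[Mn(en)(gly)(N3)(PPh3)]

Ligands: 1 glycinato (gly, -1), 1 azido (N3, -1), 1 ethylenediamine (en, neutral), 1 triphenylphosphine (PPh3, neutral). Ligand charge sum = -2.
With Mn in oxidation state +2, the complex ion is [Mn...].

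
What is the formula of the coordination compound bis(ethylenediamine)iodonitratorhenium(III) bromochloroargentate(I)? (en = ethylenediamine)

[Re(en)2I(NO3)][AgBrCl]

Cation [Re…]: ligand charges -2, Re(III) ⇒ ion charge 1+.
Anion [Ag…]: ligand charges -2, Ag(I) ⇒ ion charge 1−.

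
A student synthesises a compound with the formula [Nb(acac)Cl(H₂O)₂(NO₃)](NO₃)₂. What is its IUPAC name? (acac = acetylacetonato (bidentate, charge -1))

(acetylacetonato)diaquachloronitratoniobium(V) nitrate

The 2 nitrate counter-ions carry a total charge of -2, so each complex ion is 2+.
Ligand charges: 1×acetylacetonato (-1 each), 1×nitrato (-1 each), 1×chloro (-1 each), 2×aqua (neutral); total -3. So Nb + (-3) = 2+, giving Nb = +5.
Ligands are named alphabetically: acetylacetonato before aqua before chloro before nitrato.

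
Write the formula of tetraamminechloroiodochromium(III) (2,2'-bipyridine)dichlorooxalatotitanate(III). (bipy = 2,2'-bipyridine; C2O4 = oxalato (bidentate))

Cation [Cr…]: ligand charges -2, Cr(III) ⇒ ion charge 1+.
Anion [Ti…]: ligand charges -4, Ti(III) ⇒ ion charge 1−.
One 1+ cation balances one 1− anion.

[CrClI(NH3)4][Ti(bipy)(C2O4)Cl2]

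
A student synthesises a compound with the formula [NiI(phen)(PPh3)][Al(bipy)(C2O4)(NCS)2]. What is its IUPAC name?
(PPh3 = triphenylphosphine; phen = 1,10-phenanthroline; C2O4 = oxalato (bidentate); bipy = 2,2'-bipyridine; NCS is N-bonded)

Both ions are complex: the cation is named first with the plain metal name, the anion second with the -ate form; each ion's ligands are alphabetised independently.
Aluminium is always +3 in its complexes; the anion's ligand charges sum to -4, so the complex anion is 1−.
A 1:1 salt means the cation carries the equal and opposite charge, 1+.
Cation: ligand charges sum to -1; for the ion to be 1+, Ni = +2.

iodo(1,10-phenanthroline)(triphenylphosphine)nickel(II) (2,2'-bipyridine)diisothiocyanatooxalatoaluminate(III)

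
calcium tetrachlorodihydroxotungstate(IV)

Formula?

Ca[WCl4(OH)2]

Ligands: 4 chloro (Cl, -1), 2 hydroxo (OH, -1). Ligand charge sum = -6.
With W in oxidation state +4, the complex ion is [W...]^2−.
Charge balance with calcium (+2) requires 1 complex ion per 1 calcium.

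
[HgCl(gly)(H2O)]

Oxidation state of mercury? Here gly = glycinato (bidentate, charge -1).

+2

No counter-ion: the bracketed complex is neutral.
Ligand charges: 1×Cl = -1; 1×gly = -1; 1×H2O neutral; sum -2.
Hg + (-2) = 0 ⇒ Hg is +2.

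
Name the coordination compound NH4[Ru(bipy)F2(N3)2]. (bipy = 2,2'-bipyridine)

The 1 ammonium counter-ion carries a total charge of +1, so each complex ion is 1−.
Ligand charges: 2×fluoro (-1 each), 2×azido (-1 each), 1×2,2'-bipyridine (neutral); total -4. So Ru + (-4) = 1−, giving Ru = +3.
Ligands are named alphabetically: azido before bipyridine before fluoro.
The complex ion is anionic, so ruthenium takes the -ate form ruthenate(III).

ammonium diazido(2,2'-bipyridine)difluororuthenate(III)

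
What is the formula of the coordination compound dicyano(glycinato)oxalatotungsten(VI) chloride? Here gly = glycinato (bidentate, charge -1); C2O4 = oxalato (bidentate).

Ligands: 2 cyano (CN, -1), 1 glycinato (gly, -1), 1 oxalato (C2O4, -2). Ligand charge sum = -5.
Charge balance with chloride (-1) requires 1 complex ion per 1 chloride.

[W(C2O4)(CN)2(gly)]Cl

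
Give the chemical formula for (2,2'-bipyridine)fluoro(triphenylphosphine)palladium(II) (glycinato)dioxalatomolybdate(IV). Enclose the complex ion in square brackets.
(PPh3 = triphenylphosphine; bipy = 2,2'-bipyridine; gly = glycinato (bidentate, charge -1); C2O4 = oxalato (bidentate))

Cation [Pd…]: ligand charges -1, Pd(II) ⇒ ion charge 1+.
Anion [Mo…]: ligand charges -5, Mo(IV) ⇒ ion charge 1−.
One 1+ cation balances one 1− anion.

[Pd(bipy)F(PPh3)][Mo(C2O4)2(gly)]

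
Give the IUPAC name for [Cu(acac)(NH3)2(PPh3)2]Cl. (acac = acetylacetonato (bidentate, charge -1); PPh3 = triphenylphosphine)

(acetylacetonato)diamminebis(triphenylphosphine)copper(II) chloride

The 1 chloride counter-ion carries a total charge of -1, so each complex ion is 1+.
Ligand charges: 2×ammine (neutral), 1×acetylacetonato (-1 each), 2×triphenylphosphine (neutral); total -1. So Cu + (-1) = 1+, giving Cu = +2.
Ligands are named alphabetically: acetylacetonato before ammine before triphenylphosphine.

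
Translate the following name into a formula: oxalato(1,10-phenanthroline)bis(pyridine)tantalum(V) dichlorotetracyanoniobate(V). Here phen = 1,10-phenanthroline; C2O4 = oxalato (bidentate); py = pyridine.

Cation [Ta…]: ligand charges -2, Ta(V) ⇒ ion charge 3+.
Anion [Nb…]: ligand charges -6, Nb(V) ⇒ ion charge 1−.
One 3+ cation requires 3 of the 1− anion.

[Ta(C2O4)(phen)(py)2][NbCl2(CN)4]3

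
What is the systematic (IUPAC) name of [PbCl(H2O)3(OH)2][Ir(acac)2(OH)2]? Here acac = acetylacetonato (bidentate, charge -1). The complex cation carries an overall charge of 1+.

Both ions are complex: the cation is named first with the plain metal name, the anion second with the -ate form; each ion's ligands are alphabetised independently.
The complex cation is given as 1+; its ligand charges sum to -3, so Pb = +4.
A 1:1 salt means the anion carries the equal and opposite charge, 1−.
Anion: ligand charges sum to -4; for the ion to be 1−, Ir = +3.

triaquachlorodihydroxolead(IV) bis(acetylacetonato)dihydroxoiridate(III)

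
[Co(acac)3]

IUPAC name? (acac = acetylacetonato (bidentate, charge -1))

tris(acetylacetonato)cobalt(III)

There is no counter-ion, so the complex is neutral overall.
Ligand charges: 3×acetylacetonato (-1 each); total -3. So Co + (-3) = 0, giving Co = +3.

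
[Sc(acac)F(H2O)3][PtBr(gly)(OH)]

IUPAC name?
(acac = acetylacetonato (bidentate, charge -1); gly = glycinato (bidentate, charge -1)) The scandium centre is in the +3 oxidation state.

Both ions are complex: the cation is named first with the plain metal name, the anion second with the -ate form; each ion's ligands are alphabetised independently.
Sc is given as +3; the cation's ligand charges sum to -2, so the complex cation is 1+.
A 1:1 salt means the anion carries the equal and opposite charge, 1−.
Anion: ligand charges sum to -3; for the ion to be 1−, Pt = +2.

(acetylacetonato)triaquafluoroscandium(III) bromo(glycinato)hydroxoplatinate(II)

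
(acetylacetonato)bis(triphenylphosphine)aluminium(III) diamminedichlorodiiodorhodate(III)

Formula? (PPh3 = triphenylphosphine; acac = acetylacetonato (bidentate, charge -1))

Cation [Al…]: ligand charges -1, Al(III) ⇒ ion charge 2+.
Anion [Rh…]: ligand charges -4, Rh(III) ⇒ ion charge 1−.
One 2+ cation requires 2 of the 1− anion.

[Al(acac)(PPh3)2][RhCl2I2(NH3)2]2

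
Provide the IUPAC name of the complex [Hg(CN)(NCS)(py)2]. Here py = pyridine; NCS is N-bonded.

There is no counter-ion, so the complex is neutral overall.
Ligand charges: 1×cyano (-1 each), 2×pyridine (neutral), 1×isothiocyanato (-1 each); total -2. So Hg + (-2) = 0, giving Hg = +2.
Ligands are named alphabetically: cyano before isothiocyanato before pyridine.

cyanoisothiocyanatobis(pyridine)mercury(II)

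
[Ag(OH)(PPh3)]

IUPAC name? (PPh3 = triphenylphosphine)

hydroxo(triphenylphosphine)silver(I)

There is no counter-ion, so the complex is neutral overall.
Ligand charges: 1×triphenylphosphine (neutral), 1×hydroxo (-1 each); total -1. So Ag + (-1) = 0, giving Ag = +1.
Ligands are named alphabetically: hydroxo before triphenylphosphine.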